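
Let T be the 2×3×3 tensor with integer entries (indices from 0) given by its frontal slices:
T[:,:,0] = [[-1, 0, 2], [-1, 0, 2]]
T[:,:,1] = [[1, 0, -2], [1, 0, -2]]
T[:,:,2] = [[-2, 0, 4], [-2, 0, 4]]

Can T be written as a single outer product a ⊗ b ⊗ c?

If T = a ⊗ b ⊗ c then every fibre of T is a multiple of the corresponding factor, so read the factors off the fibres through the nonzero entry T[0,0,0] = -1.
The mode-1 fibre T[:,0,0] = [-1, -1] gives a = [1, 1] (primitive direction); the mode-2 fibre T[0,:,0] = [-1, 0, 2] gives b = [1, 0, -2]; then c[k] = T[0,0,k] / (a[0]·b[0]) = [-1, 1, -2] / 1 = [-1, 1, -2].
Expanding [1, 1] ⊗ [1, 0, -2] ⊗ [-1, 1, -2] reproduces all 18 entries of T, so T = [1, 1] ⊗ [1, 0, -2] ⊗ [-1, 1, -2] and rank(T) ≤ 1.
Equivalently every frontal slice T[:,:,k] is c[k] times the rank-1 matrix [1, 1] ⊗ [1, 0, -2]. So T has rank 1 (it is nonzero).

Yes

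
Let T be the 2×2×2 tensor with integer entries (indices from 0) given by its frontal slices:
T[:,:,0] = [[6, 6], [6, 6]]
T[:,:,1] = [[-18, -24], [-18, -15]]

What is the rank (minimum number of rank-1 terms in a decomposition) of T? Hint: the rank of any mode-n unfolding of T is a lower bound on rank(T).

Lower bound: the mode-2 unfolding of T (rows indexed by j, columns by (i,k) = (0,0), (0,1), (1,0), (1,1)) is [[6, -18, 6, -18], [6, -24, 6, -15]].
There the 2×2 minor on rows j ∈ {0, 1}, columns (i,k) ∈ {(0,0), (0,1)} is det [[6, -18], [6, -24]] = -36 ≠ 0, so this unfolding has rank ≥ 2; CP rank is at least every unfolding rank, so rank(T) ≥ 2. (Unfolding ranks only ever bound the CP rank from below — rank(T) can be strictly larger than all of them — so the matching upper bound has to come from an explicit 2-term decomposition.)
Upper bound — finding two terms. Write S_k = T[:,:,k] for the frontal slices: S₀ = [[6, 6], [6, 6]], S₁ = [[-18, -24], [-18, -15]].
If T = a₁ ⊗ b₁ ⊗ c₁ + a₂ ⊗ b₂ ⊗ c₂ then each S_k = c₁[k]·a₁b₁ᵀ + c₂[k]·a₂b₂ᵀ. S₀ and S₁ are linearly independent, so a₁b₁ᵀ and a₂b₂ᵀ must span the same plane of matrices: they are the rank-1 matrices of the form x·S₀ + y·S₁.
det(x·S₀ + y·S₁) is 54·xy − 162·y² = 54·(x − 3·y)(y), vanishing at (x:y) = (3:1) and (1:0).
M₁ = 3·S₀ + S₁ = [[0, -6], [0, 3]] = (-3)·[2, -1][0, 1]ᵀ and M₂ = S₀ = [[6, 6], [6, 6]] = 6·[1, 1][1, 1]ᵀ, so take a₁ = [2, -1], b₁ = [0, 1], a₂ = [1, 1], b₂ = [1, 1].
Each slice is an integer combination of E₁ = a₁b₁ᵀ and E₂ = a₂b₂ᵀ: S₀ = 6·E₂, S₁ = −3·E₁ − 18·E₂; reading off coefficients, c₁ = [0, -3] and c₂ = [6, -18].
Hence T = [2, -1] ⊗ [0, 1] ⊗ [0, -3] + [1, 1] ⊗ [1, 1] ⊗ [6, -18], so rank(T) ≤ 2.
These bounds meet, so rank(T) = 2.

2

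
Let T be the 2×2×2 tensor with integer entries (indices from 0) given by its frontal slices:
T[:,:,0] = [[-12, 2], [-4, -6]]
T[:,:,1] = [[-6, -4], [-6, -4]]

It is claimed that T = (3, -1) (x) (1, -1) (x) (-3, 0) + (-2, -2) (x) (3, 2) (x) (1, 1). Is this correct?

Reconstruct entry (0,0,0) from the claimed factors: Σₗ aₗ[0]bₗ[0]cₗ[0] = (3)·(1)·(-3) + (-2)·(3)·(1) = -15, but T[0,0,0] = -12. The claim is false.

No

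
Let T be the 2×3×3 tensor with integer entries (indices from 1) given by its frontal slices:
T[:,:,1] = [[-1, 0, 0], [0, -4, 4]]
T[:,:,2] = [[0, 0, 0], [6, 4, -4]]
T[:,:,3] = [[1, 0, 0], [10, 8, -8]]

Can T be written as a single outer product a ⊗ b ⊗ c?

No

The mode-3 unfolding of T (rows indexed by k, columns by (i,j) = (1,1), (1,2), (1,3), (2,1), (2,2), (2,3)) is [[-1, 0, 0, 0, -4, 4], [0, 0, 0, 6, 4, -4], [1, 0, 0, 10, 8, -8]].
There the 3×3 minor on rows k ∈ {1, 2, 3}, columns (i,j) ∈ {(1,1), (2,1), (2,2)} is det [[-1, 0, -4], [0, 6, 4], [1, 10, 8]] = 16 ≠ 0, so this unfolding has rank ≥ 3; CP rank is at least every unfolding rank, so rank(T) ≥ 3.
In particular rank(T) ≥ 3 > 1, so T is not rank-1.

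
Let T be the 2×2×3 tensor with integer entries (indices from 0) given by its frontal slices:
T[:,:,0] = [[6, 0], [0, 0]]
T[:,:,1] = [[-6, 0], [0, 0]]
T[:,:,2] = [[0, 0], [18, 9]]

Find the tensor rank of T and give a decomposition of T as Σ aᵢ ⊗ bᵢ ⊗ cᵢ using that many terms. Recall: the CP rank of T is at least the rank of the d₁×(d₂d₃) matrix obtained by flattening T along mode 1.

rank(T) = 2

Lower bound: the mode-3 unfolding of T (rows indexed by k, columns by (i,j) = (0,0), (0,1), (1,0), (1,1)) is [[6, 0, 0, 0], [-6, 0, 0, 0], [0, 0, 18, 9]].
There the 2×2 minor on rows k ∈ {0, 2}, columns (i,j) ∈ {(0,0), (1,0)} is det [[6, 0], [0, 18]] = 108 ≠ 0, so this unfolding has rank ≥ 2; CP rank is at least every unfolding rank, so rank(T) ≥ 2. (Flattening ranks never certify an upper bound on CP rank; for that we must actually write T with 2 rank-1 terms.)
Upper bound — finding two terms. Write S_k = T[:,:,k] for the frontal slices: S₀ = [[6, 0], [0, 0]], S₁ = [[-6, 0], [0, 0]], S₂ = [[0, 0], [18, 9]].
If T = a₁ ⊗ b₁ ⊗ c₁ + a₂ ⊗ b₂ ⊗ c₂ then each S_k = c₁[k]·a₁b₁ᵀ + c₂[k]·a₂b₂ᵀ. S₀ and S₂ are linearly independent, so a₁b₁ᵀ and a₂b₂ᵀ must span the same plane of matrices: they are the rank-1 matrices of the form x·S₀ + y·S₂.
det(x·S₀ + y·S₂) is 54·xy = 54·(y)(x), vanishing at (x:y) = (1:0) and (0:1).
M₁ = S₀ = [[6, 0], [0, 0]] = 6·[1, 0][1, 0]ᵀ and M₂ = S₂ = [[0, 0], [18, 9]] = 9·[0, 1][2, 1]ᵀ, so take a₁ = [1, 0], b₁ = [1, 0], a₂ = [0, 1], b₂ = [2, 1].
Each slice is an integer combination of E₁ = a₁b₁ᵀ and E₂ = a₂b₂ᵀ: S₀ = 6·E₁, S₁ = −6·E₁, S₂ = 9·E₂; reading off coefficients, c₁ = [6, -6, 0] and c₂ = [0, 0, 9].
Hence T = [1, 0] ⊗ [1, 0] ⊗ [6, -6, 0] + [0, 1] ⊗ [2, 1] ⊗ [0, 0, 9], so rank(T) ≤ 2.
These bounds meet, so rank(T) = 2.
Check entry T[1,1,0] = 0: (0)·(0)·(6) + (1)·(1)·(0) = 0.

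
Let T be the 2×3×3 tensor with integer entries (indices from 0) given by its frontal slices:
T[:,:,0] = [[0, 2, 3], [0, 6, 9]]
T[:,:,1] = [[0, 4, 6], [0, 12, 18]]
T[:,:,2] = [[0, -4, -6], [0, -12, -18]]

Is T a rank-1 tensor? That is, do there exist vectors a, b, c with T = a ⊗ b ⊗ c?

Yes

The mode-1 fibre T[:,1,0] = [2, 6] gives a = (1, 3) (primitive direction); the mode-2 fibre T[0,:,0] = [0, 2, 3] gives b = (0, 2, 3); then c[k] = T[0,1,k] / (a[0]·b[1]) = [2, 4, -4] / 2 = (1, 2, -2).
Expanding (1, 3) ⊗ (0, 2, 3) ⊗ (1, 2, -2) reproduces all 18 entries of T, so T = (1, 3) ⊗ (0, 2, 3) ⊗ (1, 2, -2) and rank(T) ≤ 1.
Equivalently every frontal slice T[:,:,k] is c[k] times the rank-1 matrix (1, 3) ⊗ (0, 2, 3). So T has rank 1 (it is nonzero).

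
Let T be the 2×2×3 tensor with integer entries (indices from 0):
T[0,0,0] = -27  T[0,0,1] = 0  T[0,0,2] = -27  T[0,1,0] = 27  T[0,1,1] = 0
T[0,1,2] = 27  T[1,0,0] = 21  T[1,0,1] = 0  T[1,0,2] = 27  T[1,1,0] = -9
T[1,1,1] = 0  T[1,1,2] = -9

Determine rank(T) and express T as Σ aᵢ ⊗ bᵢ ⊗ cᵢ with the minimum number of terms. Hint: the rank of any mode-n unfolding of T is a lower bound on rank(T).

Lower bound: the mode-1 unfolding of T (rows indexed by i, columns by (j,k) = (0,0), (0,1), (0,2), (1,0), (1,1), (1,2)) is [[-27, 0, -27, 27, 0, 27], [21, 0, 27, -9, 0, -9]].
There the 2×2 minor on rows i ∈ {0, 1}, columns (j,k) ∈ {(0,0), (0,2)} is det [[-27, -27], [21, 27]] = -162 ≠ 0, so this unfolding has rank ≥ 2; CP rank is at least every unfolding rank, so rank(T) ≥ 2. (Unfolding ranks only ever bound the CP rank from below — rank(T) can be strictly larger than all of them — so the matching upper bound has to come from an explicit 2-term decomposition.)
Upper bound — finding two terms. Write S_k = T[:,:,k] for the frontal slices: S₀ = [[-27, 27], [21, -9]], S₁ = [[0, 0], [0, 0]], S₂ = [[-27, 27], [27, -9]].
If T = a₁ ⊗ b₁ ⊗ c₁ + a₂ ⊗ b₂ ⊗ c₂ then each S_k = c₁[k]·a₁b₁ᵀ + c₂[k]·a₂b₂ᵀ. S₀ and S₂ are linearly independent, so a₁b₁ᵀ and a₂b₂ᵀ must span the same plane of matrices: they are the rank-1 matrices of the form x·S₀ + y·S₂.
det(x·S₀ + y·S₂) is −324·x² − 810·xy − 486·y² = (-162)·(2·x + 3·y)(x + y), vanishing at (x:y) = (3:-2) and (1:-1).
M₁ = 3·S₀ − 2·S₂ = [[-27, 27], [9, -9]] = (-9)·[3, -1][1, -1]ᵀ and M₂ = S₀ − S₂ = [[0, 0], [-6, 0]] = (-6)·[0, 1][1, 0]ᵀ, so take a₁ = [3, -1], b₁ = [1, -1], a₂ = [0, 1], b₂ = [1, 0].
Each slice is an integer combination of E₁ = a₁b₁ᵀ and E₂ = a₂b₂ᵀ: S₀ = −9·E₁ + 12·E₂, S₁ = 0, S₂ = −9·E₁ + 18·E₂; reading off coefficients, c₁ = [-9, 0, -9] and c₂ = [12, 0, 18].
Hence T = [3, -1] ⊗ [1, -1] ⊗ [-9, 0, -9] + [0, 1] ⊗ [1, 0] ⊗ [12, 0, 18], so rank(T) ≤ 2.
These bounds meet, so rank(T) = 2.
Check entry T[1,0,0] = 21: (-1)·(1)·(-9) + (1)·(1)·(12) = 21.

rank(T) = 2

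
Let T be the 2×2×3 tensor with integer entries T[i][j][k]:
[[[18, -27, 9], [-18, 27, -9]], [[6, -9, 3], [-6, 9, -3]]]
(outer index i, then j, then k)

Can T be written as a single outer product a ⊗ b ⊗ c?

Yes

The mode-1 fibre T[:,0,0] = [18, 6] gives a = (3, 1) (primitive direction); the mode-2 fibre T[0,:,0] = [18, -18] gives b = (1, -1); then c[k] = T[0,0,k] / (a[0]·b[0]) = [18, -27, 9] / 3 = (6, -9, 3).
Expanding (3, 1) ⊗ (1, -1) ⊗ (6, -9, 3) reproduces all 12 entries of T, so T = (3, 1) ⊗ (1, -1) ⊗ (6, -9, 3) and rank(T) ≤ 1.
Equivalently every frontal slice T[:,:,k] is c[k] times the rank-1 matrix (3, 1) ⊗ (1, -1). So T has rank 1 (it is nonzero).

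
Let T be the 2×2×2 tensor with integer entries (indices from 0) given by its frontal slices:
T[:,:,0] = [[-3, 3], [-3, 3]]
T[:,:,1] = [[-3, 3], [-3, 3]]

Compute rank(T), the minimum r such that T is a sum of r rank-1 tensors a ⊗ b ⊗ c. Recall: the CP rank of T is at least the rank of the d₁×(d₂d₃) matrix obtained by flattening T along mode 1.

1

Lower bound: T ≠ 0 (e.g. T[0,0,0] = -3), so rank(T) ≥ 1.
Upper bound: the mode-1 fibre T[:,0,0] = [-3, -3] gives a = [1, 1] (primitive direction); the mode-2 fibre T[0,:,0] = [-3, 3] gives b = [1, -1]; then c[k] = T[0,0,k] / (a[0]·b[0]) = [-3, -3] / 1 = [-3, -3].
Expanding [1, 1] ⊗ [1, -1] ⊗ [-3, -3] reproduces all 8 entries of T, so T = [1, 1] ⊗ [1, -1] ⊗ [-3, -3] and rank(T) ≤ 1.
These bounds meet, so rank(T) = 1.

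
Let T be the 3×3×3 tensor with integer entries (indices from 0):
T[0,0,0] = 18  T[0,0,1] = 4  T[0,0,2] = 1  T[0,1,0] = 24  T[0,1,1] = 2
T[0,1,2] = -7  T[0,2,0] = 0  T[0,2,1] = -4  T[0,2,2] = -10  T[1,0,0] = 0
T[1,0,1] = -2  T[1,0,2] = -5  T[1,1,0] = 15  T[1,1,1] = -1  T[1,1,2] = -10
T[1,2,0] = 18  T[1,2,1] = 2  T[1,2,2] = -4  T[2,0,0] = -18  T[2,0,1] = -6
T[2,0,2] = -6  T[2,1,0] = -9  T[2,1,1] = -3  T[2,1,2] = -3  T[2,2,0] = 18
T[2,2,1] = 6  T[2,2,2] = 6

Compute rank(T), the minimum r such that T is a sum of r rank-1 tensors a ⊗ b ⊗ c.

Lower bound: the mode-2 unfolding of T (rows indexed by j, columns by (i,k) = (0,0), (0,1), (0,2), (1,0), (1,1), (1,2), (2,0), (2,1), (2,2)) is [[18, 4, 1, 0, -2, -5, -18, -6, -6], [24, 2, -7, 15, -1, -10, -9, -3, -3], [0, -4, -10, 18, 2, -4, 18, 6, 6]].
There the 2×2 minor on rows j ∈ {0, 1}, columns (i,k) ∈ {(0,0), (0,1)} is det [[18, 4], [24, 2]] = -60 ≠ 0, so this unfolding has rank ≥ 2; CP rank is at least every unfolding rank, so rank(T) ≥ 2. (Unfolding ranks only ever bound the CP rank from below — rank(T) can be strictly larger than all of them — so the matching upper bound has to come from an explicit 2-term decomposition.)
Upper bound — finding two terms. Write S_k = T[:,:,k] for the frontal slices: S₀ = [[18, 24, 0], [0, 15, 18], [-18, -9, 18]], S₁ = [[4, 2, -4], [-2, -1, 2], [-6, -3, 6]], S₂ = [[1, -7, -10], [-5, -10, -4], [-6, -3, 6]].
If T = a₁ ⊗ b₁ ⊗ c₁ + a₂ ⊗ b₂ ⊗ c₂ then each S_k = c₁[k]·a₁b₁ᵀ + c₂[k]·a₂b₂ᵀ. S₀ and S₁ are linearly independent, so a₁b₁ᵀ and a₂b₂ᵀ must span the same plane of matrices: they are the rank-1 matrices of the form x·S₀ + y·S₁.
The 2×2 minor of x·S₀ + y·S₁ on rows {0,1}, columns {0,1} is 270·x² + 90·xy = 90·(3·x + y)(x), vanishing at (x:y) = (1:-3) and (0:1).
M₁ = S₀ − 3·S₁ = [[6, 18, 12], [6, 18, 12], [0, 0, 0]] = 6·[1, 1, 0][1, 3, 2]ᵀ and M₂ = S₁ = [[4, 2, -4], [-2, -1, 2], [-6, -3, 6]] = [2, -1, -3][2, 1, -2]ᵀ, so take a₁ = [1, 1, 0], b₁ = [1, 3, 2], a₂ = [2, -1, -3], b₂ = [2, 1, -2].
Each slice is an integer combination of E₁ = a₁b₁ᵀ and E₂ = a₂b₂ᵀ: S₀ = 6·E₁ + 3·E₂, S₁ = E₂, S₂ = −3·E₁ + E₂; reading off coefficients, c₁ = [6, 0, -3] and c₂ = [3, 1, 1].
Hence T = [1, 1, 0] ⊗ [1, 3, 2] ⊗ [6, 0, -3] + [2, -1, -3] ⊗ [2, 1, -2] ⊗ [3, 1, 1], so rank(T) ≤ 2.
These bounds meet, so rank(T) = 2.

2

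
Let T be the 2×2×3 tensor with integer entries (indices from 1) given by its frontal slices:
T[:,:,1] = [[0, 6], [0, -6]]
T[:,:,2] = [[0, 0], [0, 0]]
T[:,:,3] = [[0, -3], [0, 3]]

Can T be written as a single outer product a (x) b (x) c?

If T = a (x) b (x) c then every fibre of T is a multiple of the corresponding factor, so read the factors off the fibres through the nonzero entry T[1,2,1] = 6.
The mode-1 fibre T[:,2,1] = [6, -6] gives a = [1, -1] (primitive direction); the mode-2 fibre T[1,:,1] = [0, 6] gives b = [0, 1]; then c[k] = T[1,2,k] / (a[1]·b[2]) = [6, 0, -3] / 1 = [6, 0, -3].
Expanding [1, -1] (x) [0, 1] (x) [6, 0, -3] reproduces all 12 entries of T, so T = [1, -1] (x) [0, 1] (x) [6, 0, -3] and rank(T) ≤ 1.
Equivalently every frontal slice T[:,:,k] is c[k] times the rank-1 matrix [1, -1] (x) [0, 1]. So T has rank 1 (it is nonzero).

Yes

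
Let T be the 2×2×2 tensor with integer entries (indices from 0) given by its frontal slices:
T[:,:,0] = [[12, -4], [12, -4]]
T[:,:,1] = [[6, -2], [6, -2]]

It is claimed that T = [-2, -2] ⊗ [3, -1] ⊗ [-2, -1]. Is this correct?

Reconstruct entrywise from the claimed factors. For example, T[0,0,1] = 6 and Σₗ aₗ[0]bₗ[0]cₗ[1] = (-2)·(3)·(-1) = 6; checking all 8 entries, every one matches. The claim holds.

Yes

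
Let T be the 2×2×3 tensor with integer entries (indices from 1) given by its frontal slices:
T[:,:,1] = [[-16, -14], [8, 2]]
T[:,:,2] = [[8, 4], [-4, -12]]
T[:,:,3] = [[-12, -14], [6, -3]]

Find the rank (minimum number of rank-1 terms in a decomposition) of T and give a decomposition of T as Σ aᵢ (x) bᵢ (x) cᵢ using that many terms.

Lower bound: the mode-3 unfolding of T (rows indexed by k, columns by (i,j) = (1,1), (1,2), (2,1), (2,2)) is [[-16, -14, 8, 2], [8, 4, -4, -12], [-12, -14, 6, -3]].
There the 3×3 minor on rows k ∈ {1, 2, 3}, columns (i,j) ∈ {(1,1), (1,2), (2,2)} is det [[-16, -14, 2], [8, 4, -12], [-12, -14, -3]] = 400 ≠ 0, so this unfolding has rank ≥ 3; CP rank is at least every unfolding rank, so rank(T) ≥ 3. (Flattening ranks never certify an upper bound on CP rank; for that we must actually write T with 3 rank-1 terms.)
Upper bound: T is a sum of 3 rank-1 terms, T = [1, 2] (x) [0, 1] (x) [-2, -4, -4] + [2, -1] (x) [1, 1] (x) [-4, 4, -4] + [2, -1] (x) [2, 1] (x) [-2, 0, -1] (one valid choice — decompositions are not unique — normalised so each a, b is primitive with positive first nonzero entry; check it by expanding all entries), so rank(T) ≤ 3.
These bounds meet, so rank(T) = 3.

rank(T) = 3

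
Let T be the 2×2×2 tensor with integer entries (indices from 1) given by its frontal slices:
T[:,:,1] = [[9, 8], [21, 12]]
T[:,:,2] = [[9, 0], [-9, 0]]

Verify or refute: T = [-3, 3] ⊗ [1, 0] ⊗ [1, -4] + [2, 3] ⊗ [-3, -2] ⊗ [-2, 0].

No

Reconstruct entry (1,1,2) from the claimed factors: Σₗ aₗ[1]bₗ[1]cₗ[2] = (-3)·(1)·(-4) + (2)·(-3)·(0) = 12, but T[1,1,2] = 9. The claim is false.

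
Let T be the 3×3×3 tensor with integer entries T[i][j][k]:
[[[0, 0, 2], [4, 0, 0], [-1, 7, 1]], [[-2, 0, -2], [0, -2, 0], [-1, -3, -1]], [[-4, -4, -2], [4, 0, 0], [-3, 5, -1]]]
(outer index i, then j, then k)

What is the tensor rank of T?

Lower bound: the mode-1 unfolding of T (rows indexed by i, columns by (j,k) = (0,0), (0,1), (0,2), (1,0), (1,1), (1,2), (2,0), (2,1), (2,2)) is [[0, 0, 2, 4, 0, 0, -1, 7, 1], [-2, 0, -2, 0, -2, 0, -1, -3, -1], [-4, -4, -2, 4, 0, 0, -3, 5, -1]].
There the 3×3 minor on rows i ∈ {0, 1, 2}, columns (j,k) ∈ {(0,0), (0,1), (0,2)} is det [[0, 0, 2], [-2, 0, -2], [-4, -4, -2]] = 16 ≠ 0, so this unfolding has rank ≥ 3; CP rank is at least every unfolding rank, so rank(T) ≥ 3. (Unfolding ranks only ever bound the CP rank from below — rank(T) can be strictly larger than all of them — so the matching upper bound has to come from an explicit 3-term decomposition.)
Upper bound: T is a sum of 3 rank-1 terms, T = [1, -1, -1] ⊗ [2, 0, 1] ⊗ [1, 1, 1] + [1, 0, 1] ⊗ [1, -2, 1] ⊗ [-2, 2, 0] + [2, -1, 2] ⊗ [1, -1, -1] ⊗ [0, -2, 0] (one valid choice — decompositions are not unique — normalised so each a, b is primitive with positive first nonzero entry; check it by expanding all entries), so rank(T) ≤ 3.
These bounds meet, so rank(T) = 3.

3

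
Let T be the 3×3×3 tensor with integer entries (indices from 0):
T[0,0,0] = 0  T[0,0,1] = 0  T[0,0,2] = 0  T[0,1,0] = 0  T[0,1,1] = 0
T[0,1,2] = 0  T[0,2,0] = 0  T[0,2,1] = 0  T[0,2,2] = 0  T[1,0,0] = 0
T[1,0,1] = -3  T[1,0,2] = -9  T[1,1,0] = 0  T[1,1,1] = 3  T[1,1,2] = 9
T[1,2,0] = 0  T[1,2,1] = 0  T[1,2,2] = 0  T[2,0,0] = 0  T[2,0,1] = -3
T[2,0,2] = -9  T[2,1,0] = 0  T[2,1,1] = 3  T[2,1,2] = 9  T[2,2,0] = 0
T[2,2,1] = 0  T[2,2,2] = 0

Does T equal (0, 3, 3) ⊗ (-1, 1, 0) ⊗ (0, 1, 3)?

Reconstruct entrywise from the claimed factors. For example, T[0,1,1] = 0 and Σₗ aₗ[0]bₗ[1]cₗ[1] = (0)·(1)·(1) = 0; checking all 27 entries, every one matches. The claim holds.

Yes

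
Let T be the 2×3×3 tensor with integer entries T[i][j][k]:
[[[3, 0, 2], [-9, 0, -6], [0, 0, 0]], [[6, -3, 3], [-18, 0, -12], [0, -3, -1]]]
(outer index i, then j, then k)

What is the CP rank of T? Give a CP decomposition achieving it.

Lower bound: the mode-1 unfolding of T (rows indexed by i, columns by (j,k) = (0,0), (0,1), (0,2), (1,0), (1,1), (1,2), (2,0), (2,1), (2,2)) is [[3, 0, 2, -9, 0, -6, 0, 0, 0], [6, -3, 3, -18, 0, -12, 0, -3, -1]].
There the 2×2 minor on rows i ∈ {0, 1}, columns (j,k) ∈ {(0,0), (0,1)} is det [[3, 0], [6, -3]] = -9 ≠ 0, so this unfolding has rank ≥ 2; CP rank is at least every unfolding rank, so rank(T) ≥ 2. (Flattening ranks never certify an upper bound on CP rank; for that we must actually write T with 2 rank-1 terms.)
Upper bound — finding two terms. Write S_k = T[:,:,k] for the frontal slices: S₀ = [[3, -9, 0], [6, -18, 0]], S₁ = [[0, 0, 0], [-3, 0, -3]], S₂ = [[2, -6, 0], [3, -12, -1]].
If T = a₁ ⊗ b₁ ⊗ c₁ + a₂ ⊗ b₂ ⊗ c₂ then each S_k = c₁[k]·a₁b₁ᵀ + c₂[k]·a₂b₂ᵀ. S₀ and S₁ are linearly independent, so a₁b₁ᵀ and a₂b₂ᵀ must span the same plane of matrices: they are the rank-1 matrices of the form x·S₀ + y·S₁.
The 2×2 minor of x·S₀ + y·S₁ on rows {0,1}, columns {0,1} is −27·xy = (-27)·(y)(x), vanishing at (x:y) = (1:0) and (0:1).
M₁ = S₀ = [[3, -9, 0], [6, -18, 0]] = 3·(1, 2)(1, -3, 0)ᵀ and M₂ = S₁ = [[0, 0, 0], [-3, 0, -3]] = (-3)·(0, 1)(1, 0, 1)ᵀ, so take a₁ = (1, 2), b₁ = (1, -3, 0), a₂ = (0, 1), b₂ = (1, 0, 1).
Each slice is an integer combination of E₁ = a₁b₁ᵀ and E₂ = a₂b₂ᵀ: S₀ = 3·E₁, S₁ = −3·E₂, S₂ = 2·E₁ − E₂; reading off coefficients, c₁ = (3, 0, 2) and c₂ = (0, -3, -1).
Hence T = (1, 2) ⊗ (1, -3, 0) ⊗ (3, 0, 2) + (0, 1) ⊗ (1, 0, 1) ⊗ (0, -3, -1), so rank(T) ≤ 2.
These bounds meet, so rank(T) = 2.

rank(T) = 2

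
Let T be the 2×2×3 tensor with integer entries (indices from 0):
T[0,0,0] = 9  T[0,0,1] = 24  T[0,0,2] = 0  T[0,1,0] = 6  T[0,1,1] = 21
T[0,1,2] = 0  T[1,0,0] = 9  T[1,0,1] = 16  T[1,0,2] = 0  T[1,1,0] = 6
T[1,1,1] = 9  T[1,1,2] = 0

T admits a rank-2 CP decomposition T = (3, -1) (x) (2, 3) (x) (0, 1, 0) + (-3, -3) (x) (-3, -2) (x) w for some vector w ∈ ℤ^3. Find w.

Subtract the known terms from T to get the rank-1 residual R = (-3, -3) (x) (-3, -2) (x) w, so R[i,j,k] = a[i]·b[j]·w[k]. Pick indices with nonzero a[0]·b[0] = (-3)·(-3) = 9. Only the fibre through (0,0,·) is needed: R[0,0,:] = T[0,0,:] − Σₗ aₗ[0]bₗ[0]cₗ = [9, 24, 0] − (3)·(2)·(0, 1, 0) = [9, 18, 0]. Then w[k] = R[0,0,k] / 9 for each k, giving w = [9, 18, 0] / 9 = (1, 2, 0).

w = (1, 2, 0)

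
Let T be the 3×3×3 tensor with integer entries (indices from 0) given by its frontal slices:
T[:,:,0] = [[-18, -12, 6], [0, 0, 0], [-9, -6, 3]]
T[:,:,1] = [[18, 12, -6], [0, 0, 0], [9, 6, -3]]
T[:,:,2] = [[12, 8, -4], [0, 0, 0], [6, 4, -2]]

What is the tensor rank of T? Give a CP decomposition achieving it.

rank(T) = 1

Lower bound: T ≠ 0 (e.g. T[0,0,0] = -18), so rank(T) ≥ 1.
Upper bound: if T = a ⊗ b ⊗ c then every fibre of T is a multiple of the corresponding factor, so read the factors off the fibres through the nonzero entry T[0,0,0] = -18.
The mode-1 fibre T[:,0,0] = [-18, 0, -9] gives a = [2, 0, 1] (primitive direction); the mode-2 fibre T[0,:,0] = [-18, -12, 6] gives b = [3, 2, -1]; then c[k] = T[0,0,k] / (a[0]·b[0]) = [-18, 18, 12] / 6 = [-3, 3, 2].
Expanding [2, 0, 1] ⊗ [3, 2, -1] ⊗ [-3, 3, 2] reproduces all 27 entries of T, so T = [2, 0, 1] ⊗ [3, 2, -1] ⊗ [-3, 3, 2] and rank(T) ≤ 1.
These bounds meet, so rank(T) = 1.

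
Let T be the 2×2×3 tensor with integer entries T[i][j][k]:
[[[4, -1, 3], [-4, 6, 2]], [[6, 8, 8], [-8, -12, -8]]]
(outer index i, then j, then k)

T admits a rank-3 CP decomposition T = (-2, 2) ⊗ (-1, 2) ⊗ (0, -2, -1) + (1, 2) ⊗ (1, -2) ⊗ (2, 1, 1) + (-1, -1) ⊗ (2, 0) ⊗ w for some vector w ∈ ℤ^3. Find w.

w = (-1, -1, -2)

Subtract the known terms from T to get the rank-1 residual R = (-1, -1) ⊗ (2, 0) ⊗ w, so R[i,j,k] = a[i]·b[j]·w[k]. Pick indices with nonzero a[0]·b[0] = (-1)·(2) = -2. Only the fibre through (0,0,·) is needed: R[0,0,:] = T[0,0,:] − Σₗ aₗ[0]bₗ[0]cₗ = [4, -1, 3] − (-2)·(-1)·(0, -2, -1) − (1)·(1)·(2, 1, 1) = [2, 2, 4]. Then w[k] = R[0,0,k] / -2 for each k, giving w = [2, 2, 4] / -2 = (-1, -1, -2).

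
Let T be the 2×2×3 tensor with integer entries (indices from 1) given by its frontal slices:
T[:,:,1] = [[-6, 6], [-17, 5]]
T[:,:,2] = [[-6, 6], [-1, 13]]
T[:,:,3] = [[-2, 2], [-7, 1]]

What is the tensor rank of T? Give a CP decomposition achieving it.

Lower bound: the mode-1 unfolding of T (rows indexed by i, columns by (j,k) = (1,1), (1,2), (1,3), (2,1), (2,2), (2,3)) is [[-6, -6, -2, 6, 6, 2], [-17, -1, -7, 5, 13, 1]].
There the 2×2 minor on rows i ∈ {1, 2}, columns (j,k) ∈ {(1,1), (1,2)} is det [[-6, -6], [-17, -1]] = -96 ≠ 0, so this unfolding has rank ≥ 2; CP rank is at least every unfolding rank, so rank(T) ≥ 2. (This is only a lower bound: in general the CP rank may exceed every unfolding rank, so we still need to exhibit 2 rank-1 terms summing to T.)
Upper bound — finding two terms. Write S_k = T[:,:,k] for the frontal slices: S₁ = [[-6, 6], [-17, 5]], S₂ = [[-6, 6], [-1, 13]], S₃ = [[-2, 2], [-7, 1]].
If T = a₁ ⊗ b₁ ⊗ c₁ + a₂ ⊗ b₂ ⊗ c₂ then each S_k = c₁[k]·a₁b₁ᵀ + c₂[k]·a₂b₂ᵀ. S₁ and S₂ are linearly independent, so a₁b₁ᵀ and a₂b₂ᵀ must span the same plane of matrices: they are the rank-1 matrices of the form x·S₁ + y·S₂.
det(x·S₁ + y·S₂) is 72·x² − 72·y² = 72·(x − y)(x + y), vanishing at (x:y) = (1:1) and (1:-1).
M₁ = S₁ + S₂ = [[-12, 12], [-18, 18]] = (-6)·[2, 3][1, -1]ᵀ and M₂ = S₁ − S₂ = [[0, 0], [-16, -8]] = (-8)·[0, 1][2, 1]ᵀ, so take a₁ = [2, 3], b₁ = [1, -1], a₂ = [0, 1], b₂ = [2, 1].
Each slice is an integer combination of E₁ = a₁b₁ᵀ and E₂ = a₂b₂ᵀ: S₁ = −3·E₁ − 4·E₂, S₂ = −3·E₁ + 4·E₂, S₃ = −E₁ − 2·E₂; reading off coefficients, c₁ = [-3, -3, -1] and c₂ = [-4, 4, -2].
Hence T = [2, 3] ⊗ [1, -1] ⊗ [-3, -3, -1] + [0, 1] ⊗ [2, 1] ⊗ [-4, 4, -2], so rank(T) ≤ 2.
These bounds meet, so rank(T) = 2.
Check entry T[2,2,2] = 13: (3)·(-1)·(-3) + (1)·(1)·(4) = 13.

rank(T) = 2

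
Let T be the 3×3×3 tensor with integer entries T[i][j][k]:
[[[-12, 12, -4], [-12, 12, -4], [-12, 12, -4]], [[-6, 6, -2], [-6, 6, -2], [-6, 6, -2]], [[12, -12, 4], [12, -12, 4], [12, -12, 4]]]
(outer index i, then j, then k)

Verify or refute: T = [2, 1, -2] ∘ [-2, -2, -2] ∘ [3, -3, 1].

Yes

Reconstruct entrywise from the claimed factors. For example, T[1,0,0] = -6 and Σₗ aₗ[1]bₗ[0]cₗ[0] = (1)·(-2)·(3) = -6; checking all 27 entries, every one matches. The claim holds.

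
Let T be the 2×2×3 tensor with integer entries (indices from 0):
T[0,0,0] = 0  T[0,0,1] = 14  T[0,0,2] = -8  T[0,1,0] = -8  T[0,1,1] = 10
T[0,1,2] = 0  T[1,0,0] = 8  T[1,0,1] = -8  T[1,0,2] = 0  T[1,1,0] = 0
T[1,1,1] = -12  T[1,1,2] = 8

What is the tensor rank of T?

3

Lower bound: the mode-3 unfolding of T (rows indexed by k, columns by (i,j) = (0,0), (0,1), (1,0), (1,1)) is [[0, -8, 8, 0], [14, 10, -8, -12], [-8, 0, 0, 8]].
There the 3×3 minor on rows k ∈ {0, 1, 2}, columns (i,j) ∈ {(0,0), (0,1), (1,0)} is det [[0, -8, 8], [14, 10, -8], [-8, 0, 0]] = 128 ≠ 0, so this unfolding has rank ≥ 3; CP rank is at least every unfolding rank, so rank(T) ≥ 3. (Flattening ranks never certify an upper bound on CP rank; for that we must actually write T with 3 rank-1 terms.)
Upper bound: T is a sum of 3 rank-1 terms, T = [1, -1] ⊗ [1, 1] ⊗ [-4, 8, -4] + [1, 1] ⊗ [1, -1] ⊗ [4, 2, -4] + [2, -1] ⊗ [1, 1] ⊗ [0, 2, 0] (written with every a and b primitive with positive leading entry and the scale carried by c; CP decompositions are not unique, and this one is verified by expanding entrywise), so rank(T) ≤ 3.
These bounds meet, so rank(T) = 3.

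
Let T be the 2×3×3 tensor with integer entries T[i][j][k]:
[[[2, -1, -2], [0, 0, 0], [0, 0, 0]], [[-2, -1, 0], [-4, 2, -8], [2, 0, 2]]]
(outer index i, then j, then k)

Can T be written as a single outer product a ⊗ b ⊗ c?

No

The mode-3 unfolding of T (rows indexed by k, columns by (i,j) = (0,0), (0,1), (0,2), (1,0), (1,1), (1,2)) is [[2, 0, 0, -2, -4, 2], [-1, 0, 0, -1, 2, 0], [-2, 0, 0, 0, -8, 2]].
There the 3×3 minor on rows k ∈ {0, 1, 2}, columns (i,j) ∈ {(0,0), (1,0), (1,1)} is det [[2, -2, -4], [-1, -1, 2], [-2, 0, -8]] = 48 ≠ 0, so this unfolding has rank ≥ 3; CP rank is at least every unfolding rank, so rank(T) ≥ 3.
In particular rank(T) ≥ 3 > 1, so T is not rank-1.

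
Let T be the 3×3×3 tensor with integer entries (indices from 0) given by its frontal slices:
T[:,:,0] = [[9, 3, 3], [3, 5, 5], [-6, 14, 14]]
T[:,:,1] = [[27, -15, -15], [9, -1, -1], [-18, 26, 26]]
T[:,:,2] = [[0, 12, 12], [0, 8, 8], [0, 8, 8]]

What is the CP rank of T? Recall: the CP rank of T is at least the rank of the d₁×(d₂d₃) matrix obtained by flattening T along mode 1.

Lower bound: the mode-1 unfolding of T (rows indexed by i, columns by (j,k) = (0,0), (0,1), (0,2), (1,0), (1,1), (1,2), (2,0), (2,1), (2,2)) is [[9, 27, 0, 3, -15, 12, 3, -15, 12], [3, 9, 0, 5, -1, 8, 5, -1, 8], [-6, -18, 0, 14, 26, 8, 14, 26, 8]].
There the 2×2 minor on rows i ∈ {0, 1}, columns (j,k) ∈ {(0,0), (1,0)} is det [[9, 3], [3, 5]] = 36 ≠ 0, so this unfolding has rank ≥ 2; CP rank is at least every unfolding rank, so rank(T) ≥ 2. (Unfolding ranks only ever bound the CP rank from below — rank(T) can be strictly larger than all of them — so the matching upper bound has to come from an explicit 2-term decomposition.)
Upper bound — finding two terms. Write S_k = T[:,:,k] for the frontal slices: S₀ = [[9, 3, 3], [3, 5, 5], [-6, 14, 14]], S₁ = [[27, -15, -15], [9, -1, -1], [-18, 26, 26]], S₂ = [[0, 12, 12], [0, 8, 8], [0, 8, 8]].
If T = a₁ ⊗ b₁ ⊗ c₁ + a₂ ⊗ b₂ ⊗ c₂ then each S_k = c₁[k]·a₁b₁ᵀ + c₂[k]·a₂b₂ᵀ. S₀ and S₁ are linearly independent, so a₁b₁ᵀ and a₂b₂ᵀ must span the same plane of matrices: they are the rank-1 matrices of the form x·S₀ + y·S₁.
The 2×2 minor of x·S₀ + y·S₁ on rows {0,1}, columns {0,1} is 36·x² + 144·xy + 108·y² = 36·(x + 3·y)(x + y), vanishing at (x:y) = (3:-1) and (1:-1).
M₁ = 3·S₀ − S₁ = [[0, 24, 24], [0, 16, 16], [0, 16, 16]] = 8·[3, 2, 2][0, 1, 1]ᵀ and M₂ = S₀ − S₁ = [[-18, 18, 18], [-6, 6, 6], [12, -12, -12]] = (-6)·[3, 1, -2][1, -1, -1]ᵀ, so take a₁ = [3, 2, 2], b₁ = [0, 1, 1], a₂ = [3, 1, -2], b₂ = [1, -1, -1].
Each slice is an integer combination of E₁ = a₁b₁ᵀ and E₂ = a₂b₂ᵀ: S₀ = 4·E₁ + 3·E₂, S₁ = 4·E₁ + 9·E₂, S₂ = 4·E₁; reading off coefficients, c₁ = [4, 4, 4] and c₂ = [3, 9, 0].
Hence T = [3, 2, 2] ⊗ [0, 1, 1] ⊗ [4, 4, 4] + [3, 1, -2] ⊗ [1, -1, -1] ⊗ [3, 9, 0], so rank(T) ≤ 2.
These bounds meet, so rank(T) = 2.

2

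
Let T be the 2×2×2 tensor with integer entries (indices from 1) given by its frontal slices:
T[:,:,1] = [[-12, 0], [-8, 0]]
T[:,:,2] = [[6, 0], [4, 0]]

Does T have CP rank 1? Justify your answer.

Yes

If T = a ⊗ b ⊗ c then every fibre of T is a multiple of the corresponding factor, so read the factors off the fibres through the nonzero entry T[1,1,1] = -12.
The mode-1 fibre T[:,1,1] = [-12, -8] gives a = [3, 2] (primitive direction); the mode-2 fibre T[1,:,1] = [-12, 0] gives b = [1, 0]; then c[k] = T[1,1,k] / (a[1]·b[1]) = [-12, 6] / 3 = [-4, 2].
Expanding [3, 2] ⊗ [1, 0] ⊗ [-4, 2] reproduces all 8 entries of T, so T = [3, 2] ⊗ [1, 0] ⊗ [-4, 2] and rank(T) ≤ 1.
Equivalently every frontal slice T[:,:,k] is c[k] times the rank-1 matrix [3, 2] ⊗ [1, 0]. So T has rank 1 (it is nonzero).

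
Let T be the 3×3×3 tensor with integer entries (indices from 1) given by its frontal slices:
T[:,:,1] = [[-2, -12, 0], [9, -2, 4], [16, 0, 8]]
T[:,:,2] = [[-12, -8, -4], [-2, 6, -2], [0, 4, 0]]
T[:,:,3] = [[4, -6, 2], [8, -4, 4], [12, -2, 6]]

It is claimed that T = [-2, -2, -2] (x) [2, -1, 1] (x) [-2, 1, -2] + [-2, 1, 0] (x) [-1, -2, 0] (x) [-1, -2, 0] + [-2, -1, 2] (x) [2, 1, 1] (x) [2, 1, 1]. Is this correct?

Reconstruct entry (2,1,1) from the claimed factors: Σₗ aₗ[2]bₗ[1]cₗ[1] = (-2)·(2)·(-2) + (1)·(-1)·(-1) + (-1)·(2)·(2) = 5, but T[2,1,1] = 9. The claim is false.

No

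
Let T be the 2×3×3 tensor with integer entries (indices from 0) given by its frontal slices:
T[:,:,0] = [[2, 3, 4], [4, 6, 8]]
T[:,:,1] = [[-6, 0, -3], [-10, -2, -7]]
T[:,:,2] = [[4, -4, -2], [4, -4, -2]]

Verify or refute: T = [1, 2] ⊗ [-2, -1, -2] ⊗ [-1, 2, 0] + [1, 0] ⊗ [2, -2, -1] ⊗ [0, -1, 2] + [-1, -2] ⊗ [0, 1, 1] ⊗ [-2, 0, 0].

Reconstruct entry (1,0,1) from the claimed factors: Σₗ aₗ[1]bₗ[0]cₗ[1] = (2)·(-2)·(2) + (0)·(2)·(-1) + (-2)·(0)·(0) = -8, but T[1,0,1] = -10. The claim is false.

No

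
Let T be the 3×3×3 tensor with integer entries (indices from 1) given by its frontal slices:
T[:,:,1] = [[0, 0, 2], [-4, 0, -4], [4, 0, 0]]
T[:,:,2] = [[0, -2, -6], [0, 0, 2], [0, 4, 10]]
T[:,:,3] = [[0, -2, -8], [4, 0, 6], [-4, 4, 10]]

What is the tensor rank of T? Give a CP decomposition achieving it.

Lower bound: in the mode-2 unfolding of T (rows indexed by j, columns by (i,k)) the 3×3 minor on rows j ∈ {1, 2, 3}, columns (i,k) ∈ {(1,1), (1,2), (2,1)} is det [[0, 0, -4], [0, -2, 0], [2, -6, -4]] = -16 ≠ 0, so that unfolding has rank ≥ 3 and hence rank(T) ≥ 3 (CP rank is at least every unfolding rank, though it can be larger).
Upper bound: T is a sum of 3 rank-1 terms, T = [0, 1, -1] ⊗ [2, 0, 1] ⊗ [-2, 0, 2] + [1, -1, -1] ⊗ [0, 0, 1] ⊗ [2, -2, -4] + [1, 0, -2] ⊗ [0, 1, 2] ⊗ [0, -2, -2] (one valid choice — decompositions are not unique — normalised so each a, b is primitive with positive first nonzero entry; check it by expanding all entries), so rank(T) ≤ 3.
These bounds meet, so rank(T) = 3.

rank(T) = 3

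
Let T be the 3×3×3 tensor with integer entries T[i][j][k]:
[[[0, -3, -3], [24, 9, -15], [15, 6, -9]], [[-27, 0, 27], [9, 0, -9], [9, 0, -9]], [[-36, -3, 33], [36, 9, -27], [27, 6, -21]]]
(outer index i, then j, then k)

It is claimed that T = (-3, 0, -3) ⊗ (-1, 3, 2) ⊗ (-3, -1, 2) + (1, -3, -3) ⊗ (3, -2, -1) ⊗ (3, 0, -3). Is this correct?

Reconstruct entry (0,1,0) from the claimed factors: Σₗ aₗ[0]bₗ[1]cₗ[0] = (-3)·(3)·(-3) + (1)·(-2)·(3) = 21, but T[0,1,0] = 24. The claim is false.

No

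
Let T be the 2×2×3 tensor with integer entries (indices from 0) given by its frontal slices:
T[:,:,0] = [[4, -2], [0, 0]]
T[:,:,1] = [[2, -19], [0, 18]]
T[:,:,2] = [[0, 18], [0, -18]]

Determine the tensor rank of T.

Lower bound: the mode-2 unfolding of T (rows indexed by j, columns by (i,k) = (0,0), (0,1), (0,2), (1,0), (1,1), (1,2)) is [[4, 2, 0, 0, 0, 0], [-2, -19, 18, 0, 18, -18]].
There the 2×2 minor on rows j ∈ {0, 1}, columns (i,k) ∈ {(0,0), (0,1)} is det [[4, 2], [-2, -19]] = -72 ≠ 0, so this unfolding has rank ≥ 2; CP rank is at least every unfolding rank, so rank(T) ≥ 2. (Flattening ranks never certify an upper bound on CP rank; for that we must actually write T with 2 rank-1 terms.)
Upper bound — finding two terms. Write S_k = T[:,:,k] for the frontal slices: S₀ = [[4, -2], [0, 0]], S₁ = [[2, -19], [0, 18]], S₂ = [[0, 18], [0, -18]].
If T = a₁ ⊗ b₁ ⊗ c₁ + a₂ ⊗ b₂ ⊗ c₂ then each S_k = c₁[k]·a₁b₁ᵀ + c₂[k]·a₂b₂ᵀ. S₀ and S₁ are linearly independent, so a₁b₁ᵀ and a₂b₂ᵀ must span the same plane of matrices: they are the rank-1 matrices of the form x·S₀ + y·S₁.
det(x·S₀ + y·S₁) is 72·xy + 36·y² = 36·(y)(2·x + y), vanishing at (x:y) = (1:0) and (1:-2).
M₁ = S₀ = [[4, -2], [0, 0]] = 2·(1, 0)(2, -1)ᵀ and M₂ = S₀ − 2·S₁ = [[0, 36], [0, -36]] = 36·(1, -1)(0, 1)ᵀ, so take a₁ = (1, 0), b₁ = (2, -1), a₂ = (1, -1), b₂ = (0, 1).
Each slice is an integer combination of E₁ = a₁b₁ᵀ and E₂ = a₂b₂ᵀ: S₀ = 2·E₁, S₁ = E₁ − 18·E₂, S₂ = 18·E₂; reading off coefficients, c₁ = (2, 1, 0) and c₂ = (0, -18, 18).
Hence T = (1, 0) ⊗ (2, -1) ⊗ (2, 1, 0) + (1, -1) ⊗ (0, 1) ⊗ (0, -18, 18), so rank(T) ≤ 2.
These bounds meet, so rank(T) = 2.

2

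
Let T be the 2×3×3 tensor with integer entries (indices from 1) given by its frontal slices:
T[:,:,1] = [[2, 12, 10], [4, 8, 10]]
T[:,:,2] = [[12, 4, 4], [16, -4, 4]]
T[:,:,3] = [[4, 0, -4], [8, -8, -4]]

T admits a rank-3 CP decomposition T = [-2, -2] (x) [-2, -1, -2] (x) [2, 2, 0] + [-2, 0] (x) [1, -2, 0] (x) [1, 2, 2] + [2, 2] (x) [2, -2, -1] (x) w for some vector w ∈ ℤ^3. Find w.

Subtract the known terms from T to get the rank-1 residual R = [2, 2] (x) [2, -2, -1] (x) w, so R[i,j,k] = a[i]·b[j]·w[k]. Pick indices with nonzero a[1]·b[1] = (2)·(2) = 4. Only the fibre through (1,1,·) is needed: R[1,1,:] = T[1,1,:] − Σₗ aₗ[1]bₗ[1]cₗ = [2, 12, 4] − (-2)·(-2)·[2, 2, 0] − (-2)·(1)·[1, 2, 2] = [-4, 8, 8]. Then w[k] = R[1,1,k] / 4 for each k, giving w = [-4, 8, 8] / 4 = [-1, 2, 2].

w = [-1, 2, 2]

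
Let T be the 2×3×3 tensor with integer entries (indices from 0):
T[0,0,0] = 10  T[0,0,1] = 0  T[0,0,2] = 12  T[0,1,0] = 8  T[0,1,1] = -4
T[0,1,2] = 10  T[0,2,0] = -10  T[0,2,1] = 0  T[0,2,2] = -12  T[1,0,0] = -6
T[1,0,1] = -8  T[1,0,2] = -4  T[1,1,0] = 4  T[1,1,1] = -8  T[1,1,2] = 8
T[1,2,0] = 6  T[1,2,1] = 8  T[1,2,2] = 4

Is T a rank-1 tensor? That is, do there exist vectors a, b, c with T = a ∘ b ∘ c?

The mode-3 unfolding of T (rows indexed by k, columns by (i,j) = (0,0), (0,1), (0,2), (1,0), (1,1), (1,2)) is [[10, 8, -10, -6, 4, 6], [0, -4, 0, -8, -8, 8], [12, 10, -12, -4, 8, 4]].
There the 3×3 minor on rows k ∈ {0, 1, 2}, columns (i,j) ∈ {(0,0), (0,1), (1,0)} is det [[10, 8, -6], [0, -4, -8], [12, 10, -4]] = -96 ≠ 0, so this unfolding has rank ≥ 3; CP rank is at least every unfolding rank, so rank(T) ≥ 3.
In particular rank(T) ≥ 3 > 1, so T is not rank-1.

No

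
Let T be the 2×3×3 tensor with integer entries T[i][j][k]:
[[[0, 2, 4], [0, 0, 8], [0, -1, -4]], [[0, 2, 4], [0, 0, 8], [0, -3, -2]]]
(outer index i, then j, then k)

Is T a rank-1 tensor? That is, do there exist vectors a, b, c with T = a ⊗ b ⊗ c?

No

The mode-2 unfolding of T (rows indexed by j, columns by (i,k) = (0,0), (0,1), (0,2), (1,0), (1,1), (1,2)) is [[0, 2, 4, 0, 2, 4], [0, 0, 8, 0, 0, 8], [0, -1, -4, 0, -3, -2]].
There the 3×3 minor on rows j ∈ {0, 1, 2}, columns (i,k) ∈ {(0,1), (0,2), (1,1)} is det [[2, 4, 2], [0, 8, 0], [-1, -4, -3]] = -32 ≠ 0, so this unfolding has rank ≥ 3; CP rank is at least every unfolding rank, so rank(T) ≥ 3.
In particular rank(T) ≥ 3 > 1, so T is not rank-1.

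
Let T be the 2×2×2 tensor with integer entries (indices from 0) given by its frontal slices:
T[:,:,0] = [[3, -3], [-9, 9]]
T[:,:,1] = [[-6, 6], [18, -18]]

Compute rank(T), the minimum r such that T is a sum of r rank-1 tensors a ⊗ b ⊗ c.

1

Lower bound: T ≠ 0 (e.g. T[0,0,0] = 3), so rank(T) ≥ 1.
Upper bound: if T = a ⊗ b ⊗ c then every fibre of T is a multiple of the corresponding factor, so read the factors off the fibres through the nonzero entry T[0,0,0] = 3.
The mode-1 fibre T[:,0,0] = [3, -9] gives a = [1, -3] (primitive direction); the mode-2 fibre T[0,:,0] = [3, -3] gives b = [1, -1]; then c[k] = T[0,0,k] / (a[0]·b[0]) = [3, -6] / 1 = [3, -6].
Expanding [1, -3] ⊗ [1, -1] ⊗ [3, -6] reproduces all 8 entries of T, so T = [1, -3] ⊗ [1, -1] ⊗ [3, -6] and rank(T) ≤ 1.
These bounds meet, so rank(T) = 1.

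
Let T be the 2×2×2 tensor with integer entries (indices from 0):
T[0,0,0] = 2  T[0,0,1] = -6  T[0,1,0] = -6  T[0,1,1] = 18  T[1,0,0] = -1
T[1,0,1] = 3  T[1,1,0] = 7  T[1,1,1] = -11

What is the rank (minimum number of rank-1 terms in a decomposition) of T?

2

Lower bound: in the mode-1 unfolding of T (rows indexed by i, columns by (j,k)) the 2×2 minor on rows i ∈ {0, 1}, columns (j,k) ∈ {(0,0), (1,0)} is det [[2, -6], [-1, 7]] = 8 ≠ 0, so that unfolding has rank ≥ 2 and hence rank(T) ≥ 2 (CP rank is at least every unfolding rank, though it can be larger).
Upper bound: with S_k = T[:,:,k], the two rank-1 terms a₁b₁ᵀ, a₂b₂ᵀ are the rank-1 members of the pencil x·S₀ + y·S₁.
det(x·S₀ + y·S₁) is 8·x² − 28·xy + 12·y² = 4·(x − 3·y)(2·x − y), vanishing at (x:y) = (3:1) and (1:2).
M₁ = 3·S₀ + S₁ = [[0, 0], [0, 10]] = 10·[0, 1][0, 1]ᵀ and M₂ = S₀ + 2·S₁ = [[-10, 30], [5, -15]] = (-5)·[2, -1][1, -3]ᵀ, so take a₁ = [0, 1], b₁ = [0, 1], a₂ = [2, -1], b₂ = [1, -3].
Each slice is an integer combination of E₁ = a₁b₁ᵀ and E₂ = a₂b₂ᵀ: S₀ = 4·E₁ + E₂, S₁ = −2·E₁ − 3·E₂; reading off coefficients, c₁ = [4, -2] and c₂ = [1, -3].
Hence T = [0, 1] ⊗ [0, 1] ⊗ [4, -2] + [2, -1] ⊗ [1, -3] ⊗ [1, -3], so rank(T) ≤ 2.
These bounds meet, so rank(T) = 2.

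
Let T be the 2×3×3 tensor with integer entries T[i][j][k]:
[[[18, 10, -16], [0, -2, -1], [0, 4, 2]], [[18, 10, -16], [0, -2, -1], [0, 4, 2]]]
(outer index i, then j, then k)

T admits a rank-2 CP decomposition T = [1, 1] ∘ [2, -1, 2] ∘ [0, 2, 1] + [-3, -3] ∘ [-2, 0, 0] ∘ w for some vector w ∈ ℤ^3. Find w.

w = [3, 1, -3]

Subtract the known terms from T to get the rank-1 residual R = [-3, -3] ∘ [-2, 0, 0] ∘ w, so R[i,j,k] = a[i]·b[j]·w[k]. Pick indices with nonzero a[0]·b[0] = (-3)·(-2) = 6. Only the fibre through (0,0,·) is needed: R[0,0,:] = T[0,0,:] − Σₗ aₗ[0]bₗ[0]cₗ = [18, 10, -16] − (1)·(2)·[0, 2, 1] = [18, 6, -18]. Then w[k] = R[0,0,k] / 6 for each k, giving w = [18, 6, -18] / 6 = [3, 1, -3].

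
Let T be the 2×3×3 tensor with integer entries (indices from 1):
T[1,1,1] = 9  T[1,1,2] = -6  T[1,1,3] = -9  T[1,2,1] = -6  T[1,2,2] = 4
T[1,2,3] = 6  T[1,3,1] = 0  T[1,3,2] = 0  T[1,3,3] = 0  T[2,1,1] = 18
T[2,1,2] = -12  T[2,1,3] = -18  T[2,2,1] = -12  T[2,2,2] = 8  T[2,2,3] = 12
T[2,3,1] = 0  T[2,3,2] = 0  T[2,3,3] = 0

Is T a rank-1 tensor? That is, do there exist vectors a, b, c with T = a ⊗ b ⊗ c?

Yes

If T = a ⊗ b ⊗ c then every fibre of T is a multiple of the corresponding factor, so read the factors off the fibres through the nonzero entry T[1,1,1] = 9.
The mode-1 fibre T[:,1,1] = [9, 18] gives a = [1, 2] (primitive direction); the mode-2 fibre T[1,:,1] = [9, -6, 0] gives b = [3, -2, 0]; then c[k] = T[1,1,k] / (a[1]·b[1]) = [9, -6, -9] / 3 = [3, -2, -3].
Expanding [1, 2] ⊗ [3, -2, 0] ⊗ [3, -2, -3] reproduces all 18 entries of T, so T = [1, 2] ⊗ [3, -2, 0] ⊗ [3, -2, -3] and rank(T) ≤ 1.
Equivalently every frontal slice T[:,:,k] is c[k] times the rank-1 matrix [1, 2] ⊗ [3, -2, 0]. So T has rank 1 (it is nonzero).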